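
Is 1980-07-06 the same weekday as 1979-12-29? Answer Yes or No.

From Dec 29, 1979 to Jul 6, 1980 is 190 days.
190 mod 7 = 1, so they are different weekdays.
(Dec 29, 1979 is a Saturday; Jul 6, 1980 is a Sunday.)

No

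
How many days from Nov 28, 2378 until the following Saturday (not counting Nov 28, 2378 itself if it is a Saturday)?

4

Nov 28, 2378 is a Tuesday.
From Tuesday to the next Saturday is 4 days.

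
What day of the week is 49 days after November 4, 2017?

Saturday

Nov 4, 2017 is a Saturday.
49 mod 7 = 0, so 49 days after a Saturday is Saturday + 0 = Saturday.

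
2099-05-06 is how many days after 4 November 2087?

Nov 4, 2087 → Nov 4, 2088: 366 days (Feb 29, 2088 is in that span).
Nov 4, 2088 → Nov 4, 2089: 365 days.
Nov 4, 2089 → Nov 4, 2090: 365 days.
Nov 4, 2090 → Nov 4, 2091: 365 days.
Nov 4, 2091 → Nov 4, 2092: 366 days (Feb 29, 2092 is in that span).
Nov 4, 2092 → Nov 4, 2093: 365 days.
Nov 4, 2093 → Nov 4, 2094: 365 days.
Nov 4, 2094 → Nov 4, 2095: 365 days.
Nov 4, 2095 → Nov 4, 2096: 366 days (Feb 29, 2096 is in that span).
Nov 4, 2096 → Nov 4, 2097: 365 days.
Nov 4, 2097 → Nov 4, 2098: 365 days.
Nov 4, 2098 → Dec 4, 2098: 30 days (November has 30).
Dec 4, 2098 → Jan 4, 2099: 31 days (December has 31).
Jan 4, 2099 → Feb 4, 2099: 31 days (January has 31).
Feb 4, 2099 → Mar 4, 2099: 28 days (February has 28).
Mar 4, 2099 → Apr 4, 2099: 31 days (March has 31).
Apr 4, 2099 → May 4, 2099: 30 days (April has 30).
May 4, 2099 → May 6, 2099: 2 days.
Total: 4201 days.

4201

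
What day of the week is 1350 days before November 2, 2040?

Saturday

Nov 2, 2040 is a Friday.
1350 mod 7 = 6, so 1350 days before a Friday is Friday − 6 = Saturday.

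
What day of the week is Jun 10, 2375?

Doomsday rule: the anchor day for the 2300s is Wednesday. For year 75: 75÷12 = 6 r 3, and 3÷4 = 0, so 6+3+0 = 9.
Wednesday + 9 ≡ Friday — that's 2375's doomsday.
In June the doomsday date is Jun 6.
Jun 10 is 4 days after Jun 6; 4 mod 7 = 4, so Friday + 4 = Tuesday.

Tuesday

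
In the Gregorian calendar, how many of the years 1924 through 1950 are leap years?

7

Multiples of 4 in [1924,1950]: 7.
Of those, multiples of 100: 0 (not leap unless ÷400).
Multiples of 400: 0.
Leap years = 7 − 0 + 0 = 7.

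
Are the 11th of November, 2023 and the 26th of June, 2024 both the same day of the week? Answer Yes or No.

No

From Nov 11, 2023 to Jun 26, 2024 is 228 days.
228 mod 7 = 4, so they are different weekdays.
(Nov 11, 2023 is a Saturday; Jun 26, 2024 is a Wednesday.)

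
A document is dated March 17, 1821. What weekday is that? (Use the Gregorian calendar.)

Saturday

January 1, 1821 is a Monday.
Jan 1, 1821 → Feb 1, 1821: 31 days (January has 31).
Feb 1, 1821 → Mar 1, 1821: 28 days (February has 28).
Mar 1, 1821 → Mar 17, 1821: 16 days.
Total: 75 days.
75 mod 7 = 5, so Monday + 5 = Saturday.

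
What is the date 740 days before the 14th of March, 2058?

−365 (one year) → Mar 14, 2057 (375 left).
−14 → Feb 28, 2057 (end of Feb, 28 days; 361 left).
−28 → Jan 31, 2057 (end of Jan, 31 days; 333 left).
−31 → Dec 31, 2056 (end of Dec, 31 days; 302 left).
−31 → Nov 30, 2056 (end of Nov, 30 days; 271 left).
−30 → Oct 31, 2056 (end of Oct, 31 days; 241 left).
−31 → Sep 30, 2056 (end of Sep, 30 days; 210 left).
−30 → Aug 31, 2056 (end of Aug, 31 days; 180 left).
−31 → Jul 31, 2056 (end of Jul, 31 days; 149 left).
−31 → Jun 30, 2056 (end of Jun, 30 days; 118 left).
−30 → May 31, 2056 (end of May, 31 days; 88 left).
−31 → Apr 30, 2056 (end of Apr, 30 days; 57 left).
−30 → Mar 31, 2056 (end of Mar, 31 days; 27 left).
−27 → Mar 4, 2056.

March 4, 2056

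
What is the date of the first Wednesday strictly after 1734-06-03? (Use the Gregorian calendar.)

June 9, 1734

Jun 3, 1734 is a Thursday.
From Thursday to the next Wednesday is 6 days.
Jun 3, 1734 + 6 = Jun 9, 1734.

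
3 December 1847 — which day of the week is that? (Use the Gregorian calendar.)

January 1, 1847 is a Friday.
Jan 1, 1847 → Feb 1, 1847: 31 days (January has 31).
Feb 1, 1847 → Mar 1, 1847: 28 days (February has 28).
Mar 1, 1847 → Apr 1, 1847: 31 days (March has 31).
Apr 1, 1847 → May 1, 1847: 30 days (April has 30).
May 1, 1847 → Jun 1, 1847: 31 days (May has 31).
Jun 1, 1847 → Jul 1, 1847: 30 days (June has 30).
Jul 1, 1847 → Aug 1, 1847: 31 days (July has 31).
Aug 1, 1847 → Sep 1, 1847: 31 days (August has 31).
Sep 1, 1847 → Oct 1, 1847: 30 days (September has 30).
Oct 1, 1847 → Nov 1, 1847: 31 days (October has 31).
Nov 1, 1847 → Dec 1, 1847: 30 days (November has 30).
Dec 1, 1847 → Dec 3, 1847: 2 days.
Total: 336 days.
336 mod 7 = 0, so Friday + 0 = Friday.

Friday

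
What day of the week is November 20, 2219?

Saturday

Doomsday rule: the anchor day for the 2200s is Friday. For year 19: 19÷12 = 1 r 7, and 7÷4 = 1, so 1+7+1 = 9.
Friday + 9 ≡ Sunday — that's 2219's doomsday.
In November the doomsday date is Nov 7.
Nov 20 is 13 days after Nov 7; 13 mod 7 = 6, so Sunday + 6 = Saturday.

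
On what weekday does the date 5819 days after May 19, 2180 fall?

Sunday

First find the weekday of May 19, 2180. Doomsday rule: the anchor day for the 2100s is Sunday. For year 80: 80÷12 = 6 r 8, and 8÷4 = 2, so 6+8+2 = 16.
Sunday + 16 ≡ Tuesday — that's 2180's doomsday.
In May the doomsday date is May 9.
May 19 is 10 days after May 9; 10 mod 7 = 3, so Tuesday + 3 = Friday.
5819 mod 7 = 2, so 5819 days after a Friday is Friday + 2 = Sunday.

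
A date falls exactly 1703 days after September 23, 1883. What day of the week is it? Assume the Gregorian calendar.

First find the weekday of Sep 23, 1883. Doomsday rule: the anchor day for the 1800s is Friday. For year 83: 83÷12 = 6 r 11, and 11÷4 = 2, so 6+11+2 = 19.
Friday + 19 ≡ Wednesday — that's 1883's doomsday.
In September the doomsday date is Sep 5.
Sep 23 is 18 days after Sep 5; 18 mod 7 = 4, so Wednesday + 4 = Sunday.
1703 mod 7 = 2, so 1703 days after a Sunday is Sunday + 2 = Tuesday.

Tuesday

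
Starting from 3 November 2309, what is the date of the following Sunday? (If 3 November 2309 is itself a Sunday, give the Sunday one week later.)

Nov 3, 2309 is a Wednesday.
From Wednesday to the next Sunday is 4 days.
Nov 3, 2309 + 4 = Nov 7, 2309.

November 7, 2309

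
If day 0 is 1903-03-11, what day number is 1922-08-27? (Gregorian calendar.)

Mar 11, 1903 → Mar 11, 1904: 366 days (Feb 29, 1904 is in that span).
Mar 11, 1904 → Mar 11, 1905: 365 days.
Mar 11, 1905 → Mar 11, 1906: 365 days.
Mar 11, 1906 → Mar 11, 1907: 365 days.
Mar 11, 1907 → Mar 11, 1908: 366 days (Feb 29, 1908 is in that span).
Mar 11, 1908 → Mar 11, 1909: 365 days.
Mar 11, 1909 → Mar 11, 1910: 365 days.
Mar 11, 1910 → Mar 11, 1911: 365 days.
Mar 11, 1911 → Mar 11, 1912: 366 days (Feb 29, 1912 is in that span).
Mar 11, 1912 → Mar 11, 1913: 365 days.
Mar 11, 1913 → Mar 11, 1914: 365 days.
Mar 11, 1914 → Mar 11, 1915: 365 days.
Mar 11, 1915 → Mar 11, 1916: 366 days (Feb 29, 1916 is in that span).
Mar 11, 1916 → Mar 11, 1917: 365 days.
Mar 11, 1917 → Mar 11, 1918: 365 days.
Mar 11, 1918 → Mar 11, 1919: 365 days.
Mar 11, 1919 → Mar 11, 1920: 366 days (Feb 29, 1920 is in that span).
Mar 11, 1920 → Mar 11, 1921: 365 days.
Mar 11, 1921 → Mar 11, 1922: 365 days.
Mar 11, 1922 → Apr 11, 1922: 31 days (March has 31).
Apr 11, 1922 → May 11, 1922: 30 days (April has 30).
May 11, 1922 → Jun 11, 1922: 31 days (May has 31).
Jun 11, 1922 → Jul 11, 1922: 30 days (June has 30).
Jul 11, 1922 → Aug 11, 1922: 31 days (July has 31).
Aug 11, 1922 → Aug 27, 1922: 16 days.
Total: 7109 days.

7109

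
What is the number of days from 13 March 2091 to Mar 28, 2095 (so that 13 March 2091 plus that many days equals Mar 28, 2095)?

1476

Mar 13, 2091 → Mar 13, 2092: 366 days (Feb 29, 2092 is in that span).
Mar 13, 2092 → Mar 13, 2093: 365 days.
Mar 13, 2093 → Mar 13, 2094: 365 days.
Mar 13, 2094 → Apr 13, 2094: 31 days (March has 31).
Apr 13, 2094 → May 13, 2094: 30 days (April has 30).
May 13, 2094 → Jun 13, 2094: 31 days (May has 31).
Jun 13, 2094 → Jul 13, 2094: 30 days (June has 30).
Jul 13, 2094 → Aug 13, 2094: 31 days (July has 31).
Aug 13, 2094 → Sep 13, 2094: 31 days (August has 31).
Sep 13, 2094 → Oct 13, 2094: 30 days (September has 30).
Oct 13, 2094 → Nov 13, 2094: 31 days (October has 31).
Nov 13, 2094 → Dec 13, 2094: 30 days (November has 30).
Dec 13, 2094 → Jan 13, 2095: 31 days (December has 31).
Jan 13, 2095 → Feb 13, 2095: 31 days (January has 31).
Feb 13, 2095 → Mar 13, 2095: 28 days (February has 28).
Mar 13, 2095 → Mar 28, 2095: 15 days.
Total: 1476 days.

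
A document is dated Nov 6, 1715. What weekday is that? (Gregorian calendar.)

Wednesday

Doomsday rule: the anchor day for the 1700s is Sunday. For year 15: 15÷12 = 1 r 3, and 3÷4 = 0, so 1+3+0 = 4.
Sunday + 4 ≡ Thursday — that's 1715's doomsday.
In November the doomsday date is Nov 7.
Nov 6 is 1 day before Nov 7; 1 mod 7 = 1, so Thursday − 1 = Wednesday.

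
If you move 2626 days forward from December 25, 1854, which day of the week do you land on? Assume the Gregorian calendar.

Dec 25, 1854 is a Monday.
2626 mod 7 = 1, so 2626 days after a Monday is Monday + 1 = Tuesday.

Tuesday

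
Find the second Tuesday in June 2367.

June 13, 2367

June 1, 2367 is a Thursday.
The first Tuesday is therefore June 6 (5 days later).
The second Tuesday is 6 + 1×7 = June 13.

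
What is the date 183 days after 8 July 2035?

Jul has 31 days: +24 → Aug 1, 2035 (159 left).
Aug has 31 days: +31 → Sep 1, 2035 (128 left).
Sep has 30 days: +30 → Oct 1, 2035 (98 left).
Oct has 31 days: +31 → Nov 1, 2035 (67 left).
Nov has 30 days: +30 → Dec 1, 2035 (37 left).
Dec has 31 days: +31 → Jan 1, 2036 (6 left).
+6 → Jan 7, 2036.

January 7, 2036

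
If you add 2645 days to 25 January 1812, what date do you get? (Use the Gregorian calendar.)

+366 (one year; includes Feb 29, 1812) → Jan 25, 1813 (2279 left).
+365 (one year) → Jan 25, 1814 (1914 left).
+365 (one year) → Jan 25, 1815 (1549 left).
+365 (one year) → Jan 25, 1816 (1184 left).
+366 (one year; includes Feb 29, 1816) → Jan 25, 1817 (818 left).
+365 (one year) → Jan 25, 1818 (453 left).
+365 (one year) → Jan 25, 1819 (88 left).
Jan has 31 days: +7 → Feb 1, 1819 (81 left).
Feb has 28 days: +28 → Mar 1, 1819 (53 left).
Mar has 31 days: +31 → Apr 1, 1819 (22 left).
+22 → Apr 23, 1819.

April 23, 1819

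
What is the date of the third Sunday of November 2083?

November 1, 2083 is a Monday.
The first Sunday is therefore November 7 (6 days later).
The third Sunday is 7 + 2×7 = November 21.

November 21, 2083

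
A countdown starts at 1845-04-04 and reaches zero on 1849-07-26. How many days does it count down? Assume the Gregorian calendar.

Apr 4, 1845 → Apr 4, 1846: 365 days.
Apr 4, 1846 → Apr 4, 1847: 365 days.
Apr 4, 1847 → Apr 4, 1848: 366 days (Feb 29, 1848 is in that span).
Apr 4, 1848 → Apr 4, 1849: 365 days.
Apr 4, 1849 → May 4, 1849: 30 days (April has 30).
May 4, 1849 → Jun 4, 1849: 31 days (May has 31).
Jun 4, 1849 → Jul 4, 1849: 30 days (June has 30).
Jul 4, 1849 → Jul 26, 1849: 22 days.
Total: 1574 days.

1574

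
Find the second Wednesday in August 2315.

August 11, 2315

August 1, 2315 is a Sunday.
The first Wednesday is therefore August 4 (3 days later).
The second Wednesday is 4 + 1×7 = August 11.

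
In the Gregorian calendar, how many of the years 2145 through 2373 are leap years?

Multiples of 4 in [2145,2373]: 57.
Of those, multiples of 100: 2 (not leap unless ÷400).
Multiples of 400: 0.
Leap years = 57 − 2 + 0 = 55.

55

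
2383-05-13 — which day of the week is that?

Friday

Doomsday rule: the anchor day for the 2300s is Wednesday. For year 83: 83÷12 = 6 r 11, and 11÷4 = 2, so 6+11+2 = 19.
Wednesday + 19 ≡ Monday — that's 2383's doomsday.
In May the doomsday date is May 9.
May 13 is 4 days after May 9; 4 mod 7 = 4, so Monday + 4 = Friday.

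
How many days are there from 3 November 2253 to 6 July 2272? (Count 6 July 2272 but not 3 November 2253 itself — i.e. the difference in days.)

6820

Nov 3, 2253 → Nov 3, 2254: 365 days.
Nov 3, 2254 → Nov 3, 2255: 365 days.
Nov 3, 2255 → Nov 3, 2256: 366 days (Feb 29, 2256 is in that span).
Nov 3, 2256 → Nov 3, 2257: 365 days.
Nov 3, 2257 → Nov 3, 2258: 365 days.
Nov 3, 2258 → Nov 3, 2259: 365 days.
Nov 3, 2259 → Nov 3, 2260: 366 days (Feb 29, 2260 is in that span).
Nov 3, 2260 → Nov 3, 2261: 365 days.
Nov 3, 2261 → Nov 3, 2262: 365 days.
Nov 3, 2262 → Nov 3, 2263: 365 days.
Nov 3, 2263 → Nov 3, 2264: 366 days (Feb 29, 2264 is in that span).
Nov 3, 2264 → Nov 3, 2265: 365 days.
Nov 3, 2265 → Nov 3, 2266: 365 days.
Nov 3, 2266 → Nov 3, 2267: 365 days.
Nov 3, 2267 → Nov 3, 2268: 366 days (Feb 29, 2268 is in that span).
Nov 3, 2268 → Nov 3, 2269: 365 days.
Nov 3, 2269 → Nov 3, 2270: 365 days.
Nov 3, 2270 → Nov 3, 2271: 365 days.
Nov 3, 2271 → Dec 3, 2271: 30 days (November has 30).
Dec 3, 2271 → Jan 3, 2272: 31 days (December has 31).
Jan 3, 2272 → Feb 3, 2272: 31 days (January has 31).
Feb 3, 2272 → Mar 3, 2272: 29 days (February has 29).
Mar 3, 2272 → Apr 3, 2272: 31 days (March has 31).
Apr 3, 2272 → May 3, 2272: 30 days (April has 30).
May 3, 2272 → Jun 3, 2272: 31 days (May has 31).
Jun 3, 2272 → Jul 3, 2272: 30 days (June has 30).
Jul 3, 2272 → Jul 6, 2272: 3 days.
Total: 6820 days.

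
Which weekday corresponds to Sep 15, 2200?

Doomsday rule: the anchor day for the 2200s is Friday. For year 00: 0÷12 = 0 r 0, and 0÷4 = 0, so 0+0+0 = 0.
Friday + 0 ≡ Friday — that's 2200's doomsday.
In September the doomsday date is Sep 5.
Sep 15 is 10 days after Sep 5; 10 mod 7 = 3, so Friday + 3 = Monday.

Monday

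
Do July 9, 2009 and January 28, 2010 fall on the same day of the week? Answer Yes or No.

Yes

From Jul 9, 2009 to Jan 28, 2010 is 203 days.
203 mod 7 = 0, so they are the same weekday.
(Jul 9, 2009 is a Thursday; Jan 28, 2010 is a Thursday.)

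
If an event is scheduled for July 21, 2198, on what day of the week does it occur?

Doomsday rule: the anchor day for the 2100s is Sunday. For year 98: 98÷12 = 8 r 2, and 2÷4 = 0, so 8+2+0 = 10.
Sunday + 10 ≡ Wednesday — that's 2198's doomsday.
In July the doomsday date is Jul 11.
Jul 21 is 10 days after Jul 11; 10 mod 7 = 3, so Wednesday + 3 = Saturday.

Saturday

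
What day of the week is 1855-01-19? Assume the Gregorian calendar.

Friday

January 1, 1855 is a Monday.
Jan 1, 1855 → Jan 19, 1855: 18 days.
Total: 18 days.
18 mod 7 = 4, so Monday + 4 = Friday.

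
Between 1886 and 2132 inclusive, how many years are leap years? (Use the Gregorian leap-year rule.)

Multiples of 4 in [1886,2132]: 62.
Of those, multiples of 100: 3 (not leap unless ÷400).
Multiples of 400: 1.
Leap years = 62 − 3 + 1 = 60.

60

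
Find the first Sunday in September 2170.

September 1, 2170 is a Saturday.
The first Sunday is therefore September 2 (1 days later).

September 2, 2170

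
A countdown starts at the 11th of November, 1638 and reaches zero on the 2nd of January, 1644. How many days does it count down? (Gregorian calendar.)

1878

Nov 11, 1638 → Nov 11, 1639: 365 days.
Nov 11, 1639 → Nov 11, 1640: 366 days (Feb 29, 1640 is in that span).
Nov 11, 1640 → Nov 11, 1641: 365 days.
Nov 11, 1641 → Nov 11, 1642: 365 days.
Nov 11, 1642 → Nov 11, 1643: 365 days.
Nov 11, 1643 → Dec 11, 1643: 30 days (November has 30).
Dec 11, 1643 → Jan 2, 1644: 22 days.
Total: 1878 days.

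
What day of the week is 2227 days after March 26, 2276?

Mar 26, 2276 is a Sunday.
2227 mod 7 = 1, so 2227 days after a Sunday is Sunday + 1 = Monday.

Monday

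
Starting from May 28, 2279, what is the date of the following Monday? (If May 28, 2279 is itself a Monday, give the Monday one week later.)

May 28, 2279 is a Wednesday.
From Wednesday to the next Monday is 5 days.
May 28, 2279 + 5 = Jun 2, 2279.

June 2, 2279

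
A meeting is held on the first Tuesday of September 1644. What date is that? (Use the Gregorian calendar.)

September 1, 1644 is a Thursday.
The first Tuesday is therefore September 6 (5 days later).

September 6, 1644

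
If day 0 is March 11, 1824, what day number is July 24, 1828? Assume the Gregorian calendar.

1596

Mar 11, 1824 → Mar 11, 1825: 365 days.
Mar 11, 1825 → Mar 11, 1826: 365 days.
Mar 11, 1826 → Mar 11, 1827: 365 days.
Mar 11, 1827 → Mar 11, 1828: 366 days (Feb 29, 1828 is in that span).
Mar 11, 1828 → Apr 11, 1828: 31 days (March has 31).
Apr 11, 1828 → May 11, 1828: 30 days (April has 30).
May 11, 1828 → Jun 11, 1828: 31 days (May has 31).
Jun 11, 1828 → Jul 11, 1828: 30 days (June has 30).
Jul 11, 1828 → Jul 24, 1828: 13 days.
Total: 1596 days.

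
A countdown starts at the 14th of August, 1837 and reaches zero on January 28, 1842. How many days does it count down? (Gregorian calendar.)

Aug 14, 1837 → Aug 14, 1838: 365 days.
Aug 14, 1838 → Aug 14, 1839: 365 days.
Aug 14, 1839 → Aug 14, 1840: 366 days (Feb 29, 1840 is in that span).
Aug 14, 1840 → Aug 14, 1841: 365 days.
Aug 14, 1841 → Sep 14, 1841: 31 days (August has 31).
Sep 14, 1841 → Oct 14, 1841: 30 days (September has 30).
Oct 14, 1841 → Nov 14, 1841: 31 days (October has 31).
Nov 14, 1841 → Dec 14, 1841: 30 days (November has 30).
Dec 14, 1841 → Jan 14, 1842: 31 days (December has 31).
Jan 14, 1842 → Jan 28, 1842: 14 days.
Total: 1628 days.

1628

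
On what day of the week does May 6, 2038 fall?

Thursday

Doomsday rule: the anchor day for the 2000s is Tuesday. For year 38: 38÷12 = 3 r 2, and 2÷4 = 0, so 3+2+0 = 5.
Tuesday + 5 ≡ Sunday — that's 2038's doomsday.
In May the doomsday date is May 9.
May 6 is 3 days before May 9; 3 mod 7 = 3, so Sunday − 3 = Thursday.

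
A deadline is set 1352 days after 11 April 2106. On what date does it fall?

+365 (one year) → Apr 11, 2107 (987 left).
+366 (one year; includes Feb 29, 2108) → Apr 11, 2108 (621 left).
+365 (one year) → Apr 11, 2109 (256 left).
Apr has 30 days: +20 → May 1, 2109 (236 left).
May has 31 days: +31 → Jun 1, 2109 (205 left).
Jun has 30 days: +30 → Jul 1, 2109 (175 left).
Jul has 31 days: +31 → Aug 1, 2109 (144 left).
Aug has 31 days: +31 → Sep 1, 2109 (113 left).
Sep has 30 days: +30 → Oct 1, 2109 (83 left).
Oct has 31 days: +31 → Nov 1, 2109 (52 left).
Nov has 30 days: +30 → Dec 1, 2109 (22 left).
+22 → Dec 23, 2109.

December 23, 2109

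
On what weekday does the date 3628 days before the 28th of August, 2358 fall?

First find the weekday of Aug 28, 2358. Doomsday rule: the anchor day for the 2300s is Wednesday. For year 58: 58÷12 = 4 r 10, and 10÷4 = 2, so 4+10+2 = 16.
Wednesday + 16 ≡ Friday — that's 2358's doomsday.
In August the doomsday date is Aug 8.
Aug 28 is 20 days after Aug 8; 20 mod 7 = 6, so Friday + 6 = Thursday.
3628 mod 7 = 2, so 3628 days before a Thursday is Thursday − 2 = Tuesday.

Tuesday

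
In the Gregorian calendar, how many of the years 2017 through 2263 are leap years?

59

Multiples of 4 in [2017,2263]: 61.
Of those, multiples of 100: 2 (not leap unless ÷400).
Multiples of 400: 0.
Leap years = 61 − 2 + 0 = 59.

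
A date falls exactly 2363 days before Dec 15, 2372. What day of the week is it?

Monday

Dec 15, 2372 is a Friday.
2363 mod 7 = 4, so 2363 days before a Friday is Friday − 4 = Monday.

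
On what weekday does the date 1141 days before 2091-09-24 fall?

First find the weekday of Sep 24, 2091. Doomsday rule: the anchor day for the 2000s is Tuesday. For year 91: 91÷12 = 7 r 7, and 7÷4 = 1, so 7+7+1 = 15.
Tuesday + 15 ≡ Wednesday — that's 2091's doomsday.
In September the doomsday date is Sep 5.
Sep 24 is 19 days after Sep 5; 19 mod 7 = 5, so Wednesday + 5 = Monday.
1141 mod 7 = 0, so 1141 days before a Monday is Monday − 0 = Monday.

Monday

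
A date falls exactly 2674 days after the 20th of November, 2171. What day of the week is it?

Wednesday

Nov 20, 2171 is a Wednesday.
2674 mod 7 = 0, so 2674 days after a Wednesday is Wednesday + 0 = Wednesday.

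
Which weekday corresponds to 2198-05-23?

Wednesday

Doomsday rule: the anchor day for the 2100s is Sunday. For year 98: 98÷12 = 8 r 2, and 2÷4 = 0, so 8+2+0 = 10.
Sunday + 10 ≡ Wednesday — that's 2198's doomsday.
In May the doomsday date is May 9.
May 23 is 14 days after May 9; 14 mod 7 = 0, so Wednesday + 0 = Wednesday.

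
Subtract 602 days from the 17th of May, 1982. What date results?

−365 (one year) → May 17, 1981 (237 left).
−17 → Apr 30, 1981 (end of Apr, 30 days; 220 left).
−30 → Mar 31, 1981 (end of Mar, 31 days; 190 left).
−31 → Feb 28, 1981 (end of Feb, 28 days; 159 left).
−28 → Jan 31, 1981 (end of Jan, 31 days; 131 left).
−31 → Dec 31, 1980 (end of Dec, 31 days; 100 left).
−31 → Nov 30, 1980 (end of Nov, 30 days; 69 left).
−30 → Oct 31, 1980 (end of Oct, 31 days; 39 left).
−31 → Sep 30, 1980 (end of Sep, 30 days; 8 left).
−8 → Sep 22, 1980.

September 22, 1980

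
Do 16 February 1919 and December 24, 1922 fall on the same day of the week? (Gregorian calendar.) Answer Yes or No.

From Feb 16, 1919 to Dec 24, 1922 is 1407 days.
1407 mod 7 = 0, so they are the same weekday.
(Feb 16, 1919 is a Sunday; Dec 24, 1922 is a Sunday.)

Yes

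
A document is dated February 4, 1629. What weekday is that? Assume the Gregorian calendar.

Sunday

Doomsday rule: the anchor day for the 1600s is Tuesday. For year 29: 29÷12 = 2 r 5, and 5÷4 = 1, so 2+5+1 = 8.
Tuesday + 8 ≡ Wednesday — that's 1629's doomsday.
In February the doomsday date is Feb 28 (1629 is not a leap year).
Feb 4 is 24 days before Feb 28; 24 mod 7 = 3, so Wednesday − 3 = Sunday.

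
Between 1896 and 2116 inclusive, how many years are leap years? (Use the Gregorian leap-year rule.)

54

Multiples of 4 in [1896,2116]: 56.
Of those, multiples of 100: 3 (not leap unless ÷400).
Multiples of 400: 1.
Leap years = 56 − 3 + 1 = 54.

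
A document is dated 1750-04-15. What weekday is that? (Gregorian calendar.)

Doomsday rule: the anchor day for the 1700s is Sunday. For year 50: 50÷12 = 4 r 2, and 2÷4 = 0, so 4+2+0 = 6.
Sunday + 6 ≡ Saturday — that's 1750's doomsday.
In April the doomsday date is Apr 4.
Apr 15 is 11 days after Apr 4; 11 mod 7 = 4, so Saturday + 4 = Wednesday.

Wednesday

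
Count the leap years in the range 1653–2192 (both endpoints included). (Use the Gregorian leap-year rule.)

131

Multiples of 4 in [1653,2192]: 135.
Of those, multiples of 100: 5 (not leap unless ÷400).
Multiples of 400: 1.
Leap years = 135 − 5 + 1 = 131.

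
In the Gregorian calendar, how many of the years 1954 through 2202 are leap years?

60

Multiples of 4 in [1954,2202]: 62.
Of those, multiples of 100: 3 (not leap unless ÷400).
Multiples of 400: 1.
Leap years = 62 − 3 + 1 = 60.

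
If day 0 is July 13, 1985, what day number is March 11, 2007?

Jul 13, 1985 → Jul 13, 1986: 365 days.
Jul 13, 1986 → Jul 13, 1987: 365 days.
Jul 13, 1987 → Jul 13, 1988: 366 days (Feb 29, 1988 is in that span).
Jul 13, 1988 → Jul 13, 1989: 365 days.
Jul 13, 1989 → Jul 13, 1990: 365 days.
Jul 13, 1990 → Jul 13, 1991: 365 days.
Jul 13, 1991 → Jul 13, 1992: 366 days (Feb 29, 1992 is in that span).
Jul 13, 1992 → Jul 13, 1993: 365 days.
Jul 13, 1993 → Jul 13, 1994: 365 days.
Jul 13, 1994 → Jul 13, 1995: 365 days.
Jul 13, 1995 → Jul 13, 1996: 366 days (Feb 29, 1996 is in that span).
Jul 13, 1996 → Jul 13, 1997: 365 days.
Jul 13, 1997 → Jul 13, 1998: 365 days.
Jul 13, 1998 → Jul 13, 1999: 365 days.
Jul 13, 1999 → Jul 13, 2000: 366 days (Feb 29, 2000 is in that span).
Jul 13, 2000 → Jul 13, 2001: 365 days.
Jul 13, 2001 → Jul 13, 2002: 365 days.
Jul 13, 2002 → Jul 13, 2003: 365 days.
Jul 13, 2003 → Jul 13, 2004: 366 days (Feb 29, 2004 is in that span).
Jul 13, 2004 → Jul 13, 2005: 365 days.
Jul 13, 2005 → Jul 13, 2006: 365 days.
Jul 13, 2006 → Aug 13, 2006: 31 days (July has 31).
Aug 13, 2006 → Sep 13, 2006: 31 days (August has 31).
Sep 13, 2006 → Oct 13, 2006: 30 days (September has 30).
Oct 13, 2006 → Nov 13, 2006: 31 days (October has 31).
Nov 13, 2006 → Dec 13, 2006: 30 days (November has 30).
Dec 13, 2006 → Jan 13, 2007: 31 days (December has 31).
Jan 13, 2007 → Feb 13, 2007: 31 days (January has 31).
Feb 13, 2007 → Mar 11, 2007: 26 days.
Total: 7911 days.

7911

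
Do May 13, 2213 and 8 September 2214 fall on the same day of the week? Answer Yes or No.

Yes

From May 13, 2213 to Sep 8, 2214 is 483 days.
483 mod 7 = 0, so they are the same weekday.
(May 13, 2213 is a Thursday; Sep 8, 2214 is a Thursday.)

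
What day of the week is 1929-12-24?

January 1, 1929 is a Tuesday.
Jan 1, 1929 → Feb 1, 1929: 31 days (January has 31).
Feb 1, 1929 → Mar 1, 1929: 28 days (February has 28).
Mar 1, 1929 → Apr 1, 1929: 31 days (March has 31).
Apr 1, 1929 → May 1, 1929: 30 days (April has 30).
May 1, 1929 → Jun 1, 1929: 31 days (May has 31).
Jun 1, 1929 → Jul 1, 1929: 30 days (June has 30).
Jul 1, 1929 → Aug 1, 1929: 31 days (July has 31).
Aug 1, 1929 → Sep 1, 1929: 31 days (August has 31).
Sep 1, 1929 → Oct 1, 1929: 30 days (September has 30).
Oct 1, 1929 → Nov 1, 1929: 31 days (October has 31).
Nov 1, 1929 → Dec 1, 1929: 30 days (November has 30).
Dec 1, 1929 → Dec 24, 1929: 23 days.
Total: 357 days.
357 mod 7 = 0, so Tuesday + 0 = Tuesday.

Tuesday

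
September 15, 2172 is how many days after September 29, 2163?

Sep 29, 2163 → Sep 29, 2164: 366 days (Feb 29, 2164 is in that span).
Sep 29, 2164 → Sep 29, 2165: 365 days.
Sep 29, 2165 → Sep 29, 2166: 365 days.
Sep 29, 2166 → Sep 29, 2167: 365 days.
Sep 29, 2167 → Sep 29, 2168: 366 days (Feb 29, 2168 is in that span).
Sep 29, 2168 → Sep 29, 2169: 365 days.
Sep 29, 2169 → Sep 29, 2170: 365 days.
Sep 29, 2170 → Sep 29, 2171: 365 days.
Sep 29, 2171 → Oct 29, 2171: 30 days (September has 30).
Oct 29, 2171 → Nov 29, 2171: 31 days (October has 31).
Nov 29, 2171 → Dec 29, 2171: 30 days (November has 30).
Dec 29, 2171 → Jan 29, 2172: 31 days (December has 31).
Jan 29, 2172 → Feb 29, 2172: 31 days (January has 31).
Feb 29, 2172 → Mar 29, 2172: 29 days (February has 29).
Mar 29, 2172 → Apr 29, 2172: 31 days (March has 31).
Apr 29, 2172 → May 29, 2172: 30 days (April has 30).
May 29, 2172 → Jun 29, 2172: 31 days (May has 31).
Jun 29, 2172 → Jul 29, 2172: 30 days (June has 30).
Jul 29, 2172 → Aug 29, 2172: 31 days (July has 31).
Aug 29, 2172 → Sep 15, 2172: 17 days.
Total: 3274 days.

3274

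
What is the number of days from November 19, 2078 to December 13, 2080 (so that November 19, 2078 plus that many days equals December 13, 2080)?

Nov 19, 2078 → Nov 19, 2079: 365 days.
Nov 19, 2079 → Dec 19, 2079: 30 days (November has 30).
Dec 19, 2079 → Jan 19, 2080: 31 days (December has 31).
Jan 19, 2080 → Feb 19, 2080: 31 days (January has 31).
Feb 19, 2080 → Mar 19, 2080: 29 days (February has 29).
Mar 19, 2080 → Apr 19, 2080: 31 days (March has 31).
Apr 19, 2080 → May 19, 2080: 30 days (April has 30).
May 19, 2080 → Jun 19, 2080: 31 days (May has 31).
Jun 19, 2080 → Jul 19, 2080: 30 days (June has 30).
Jul 19, 2080 → Aug 19, 2080: 31 days (July has 31).
Aug 19, 2080 → Sep 19, 2080: 31 days (August has 31).
Sep 19, 2080 → Oct 19, 2080: 30 days (September has 30).
Oct 19, 2080 → Nov 19, 2080: 31 days (October has 31).
Nov 19, 2080 → Dec 13, 2080: 24 days.
Total: 755 days.

755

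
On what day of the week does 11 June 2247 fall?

Friday

Doomsday rule: the anchor day for the 2200s is Friday. For year 47: 47÷12 = 3 r 11, and 11÷4 = 2, so 3+11+2 = 16.
Friday + 16 ≡ Sunday — that's 2247's doomsday.
In June the doomsday date is Jun 6.
Jun 11 is 5 days after Jun 6; 5 mod 7 = 5, so Sunday + 5 = Friday.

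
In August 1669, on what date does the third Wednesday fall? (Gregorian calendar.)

August 21, 1669

August 1, 1669 is a Thursday.
The first Wednesday is therefore August 7 (6 days later).
The third Wednesday is 7 + 2×7 = August 21.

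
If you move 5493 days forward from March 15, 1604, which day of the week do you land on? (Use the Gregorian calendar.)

Saturday

First find the weekday of Mar 15, 1604. Doomsday rule: the anchor day for the 1600s is Tuesday. For year 04: 4÷12 = 0 r 4, and 4÷4 = 1, so 0+4+1 = 5.
Tuesday + 5 ≡ Sunday — that's 1604's doomsday.
In March the doomsday date is Mar 14.
Mar 15 is 1 day after Mar 14; 1 mod 7 = 1, so Sunday + 1 = Monday.
5493 mod 7 = 5, so 5493 days after a Monday is Monday + 5 = Saturday.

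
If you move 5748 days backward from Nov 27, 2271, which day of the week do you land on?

Nov 27, 2271 is a Monday.
5748 mod 7 = 1, so 5748 days before a Monday is Monday − 1 = Sunday.

Sunday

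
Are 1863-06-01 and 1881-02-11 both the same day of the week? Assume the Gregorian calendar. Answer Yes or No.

From Jun 1, 1863 to Feb 11, 1881 is 6465 days.
6465 mod 7 = 4, so they are different weekdays.
(Jun 1, 1863 is a Monday; Feb 11, 1881 is a Friday.)

No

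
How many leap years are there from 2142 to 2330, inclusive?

45

Multiples of 4 in [2142,2330]: 47.
Of those, multiples of 100: 2 (not leap unless ÷400).
Multiples of 400: 0.
Leap years = 47 − 2 + 0 = 45.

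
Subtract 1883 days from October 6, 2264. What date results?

August 11, 2259

−366 (one year; includes Feb 29, 2264) → Oct 6, 2263 (1517 left).
−365 (one year) → Oct 6, 2262 (1152 left).
−365 (one year) → Oct 6, 2261 (787 left).
−365 (one year) → Oct 6, 2260 (422 left).
−366 (one year; includes Feb 29, 2260) → Oct 6, 2259 (56 left).
−6 → Sep 30, 2259 (end of Sep, 30 days; 50 left).
−30 → Aug 31, 2259 (end of Aug, 31 days; 20 left).
−20 → Aug 11, 2259.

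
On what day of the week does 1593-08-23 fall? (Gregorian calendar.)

Monday

Doomsday rule: the anchor day for the 1500s is Wednesday. For year 93: 93÷12 = 7 r 9, and 9÷4 = 2, so 7+9+2 = 18.
Wednesday + 18 ≡ Sunday — that's 1593's doomsday.
In August the doomsday date is Aug 8.
Aug 23 is 15 days after Aug 8; 15 mod 7 = 1, so Sunday + 1 = Monday.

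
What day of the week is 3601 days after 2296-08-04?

Friday

Aug 4, 2296 is a Tuesday.
3601 mod 7 = 3, so 3601 days after a Tuesday is Tuesday + 3 = Friday.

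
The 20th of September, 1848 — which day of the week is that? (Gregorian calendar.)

Doomsday rule: the anchor day for the 1800s is Friday. For year 48: 48÷12 = 4 r 0, and 0÷4 = 0, so 4+0+0 = 4.
Friday + 4 ≡ Tuesday — that's 1848's doomsday.
In September the doomsday date is Sep 5.
Sep 20 is 15 days after Sep 5; 15 mod 7 = 1, so Tuesday + 1 = Wednesday.

Wednesday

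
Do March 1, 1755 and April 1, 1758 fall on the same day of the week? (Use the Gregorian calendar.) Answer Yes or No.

From Mar 1, 1755 to Apr 1, 1758 is 1127 days.
1127 mod 7 = 0, so they are the same weekday.
(Mar 1, 1755 is a Saturday; Apr 1, 1758 is a Saturday.)

Yes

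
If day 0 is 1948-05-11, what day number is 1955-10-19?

2717

May 11, 1948 → May 11, 1949: 365 days.
May 11, 1949 → May 11, 1950: 365 days.
May 11, 1950 → May 11, 1951: 365 days.
May 11, 1951 → May 11, 1952: 366 days (Feb 29, 1952 is in that span).
May 11, 1952 → May 11, 1953: 365 days.
May 11, 1953 → May 11, 1954: 365 days.
May 11, 1954 → May 11, 1955: 365 days.
May 11, 1955 → Jun 11, 1955: 31 days (May has 31).
Jun 11, 1955 → Jul 11, 1955: 30 days (June has 30).
Jul 11, 1955 → Aug 11, 1955: 31 days (July has 31).
Aug 11, 1955 → Sep 11, 1955: 31 days (August has 31).
Sep 11, 1955 → Oct 11, 1955: 30 days (September has 30).
Oct 11, 1955 → Oct 19, 1955: 8 days.
Total: 2717 days.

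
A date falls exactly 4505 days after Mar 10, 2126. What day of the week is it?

Mar 10, 2126 is a Sunday.
4505 mod 7 = 4, so 4505 days after a Sunday is Sunday + 4 = Thursday.

Thursday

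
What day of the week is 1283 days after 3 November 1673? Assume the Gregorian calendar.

First find the weekday of Nov 3, 1673. Doomsday rule: the anchor day for the 1600s is Tuesday. For year 73: 73÷12 = 6 r 1, and 1÷4 = 0, so 6+1+0 = 7.
Tuesday + 7 ≡ Tuesday — that's 1673's doomsday.
In November the doomsday date is Nov 7.
Nov 3 is 4 days before Nov 7; 4 mod 7 = 4, so Tuesday − 4 = Friday.
1283 mod 7 = 2, so 1283 days after a Friday is Friday + 2 = Sunday.

Sunday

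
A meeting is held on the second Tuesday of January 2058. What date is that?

January 8, 2058

January 1, 2058 is a Tuesday.
The first Tuesday is therefore January 1 (same day).
The second Tuesday is 1 + 1×7 = January 8.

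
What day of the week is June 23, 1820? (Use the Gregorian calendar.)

Doomsday rule: the anchor day for the 1800s is Friday. For year 20: 20÷12 = 1 r 8, and 8÷4 = 2, so 1+8+2 = 11.
Friday + 11 ≡ Tuesday — that's 1820's doomsday.
In June the doomsday date is Jun 6.
Jun 23 is 17 days after Jun 6; 17 mod 7 = 3, so Tuesday + 3 = Friday.

Friday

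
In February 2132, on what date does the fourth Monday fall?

February 25, 2132

February 1, 2132 is a Friday.
The first Monday is therefore February 4 (3 days later).
The fourth Monday is 4 + 3×7 = February 25.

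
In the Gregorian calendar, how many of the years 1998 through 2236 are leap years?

58

Multiples of 4 in [1998,2236]: 60.
Of those, multiples of 100: 3 (not leap unless ÷400).
Multiples of 400: 1.
Leap years = 60 − 3 + 1 = 58.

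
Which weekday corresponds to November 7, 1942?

January 1, 1942 is a Thursday.
Jan 1, 1942 → Feb 1, 1942: 31 days (January has 31).
Feb 1, 1942 → Mar 1, 1942: 28 days (February has 28).
Mar 1, 1942 → Apr 1, 1942: 31 days (March has 31).
Apr 1, 1942 → May 1, 1942: 30 days (April has 30).
May 1, 1942 → Jun 1, 1942: 31 days (May has 31).
Jun 1, 1942 → Jul 1, 1942: 30 days (June has 30).
Jul 1, 1942 → Aug 1, 1942: 31 days (July has 31).
Aug 1, 1942 → Sep 1, 1942: 31 days (August has 31).
Sep 1, 1942 → Oct 1, 1942: 30 days (September has 30).
Oct 1, 1942 → Nov 1, 1942: 31 days (October has 31).
Nov 1, 1942 → Nov 7, 1942: 6 days.
Total: 310 days.
310 mod 7 = 2, so Thursday + 2 = Saturday.

Saturday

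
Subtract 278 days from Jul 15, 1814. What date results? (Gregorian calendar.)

October 10, 1813

−15 → Jun 30, 1814 (end of Jun, 30 days; 263 left).
−30 → May 31, 1814 (end of May, 31 days; 233 left).
−31 → Apr 30, 1814 (end of Apr, 30 days; 202 left).
−30 → Mar 31, 1814 (end of Mar, 31 days; 172 left).
−31 → Feb 28, 1814 (end of Feb, 28 days; 141 left).
−28 → Jan 31, 1814 (end of Jan, 31 days; 113 left).
−31 → Dec 31, 1813 (end of Dec, 31 days; 82 left).
−31 → Nov 30, 1813 (end of Nov, 30 days; 51 left).
−30 → Oct 31, 1813 (end of Oct, 31 days; 21 left).
−21 → Oct 10, 1813.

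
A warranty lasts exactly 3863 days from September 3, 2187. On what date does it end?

April 1, 2198

+366 (one year; includes Feb 29, 2188) → Sep 3, 2188 (3497 left).
+365 (one year) → Sep 3, 2189 (3132 left).
+365 (one year) → Sep 3, 2190 (2767 left).
+365 (one year) → Sep 3, 2191 (2402 left).
+366 (one year; includes Feb 29, 2192) → Sep 3, 2192 (2036 left).
+365 (one year) → Sep 3, 2193 (1671 left).
+365 (one year) → Sep 3, 2194 (1306 left).
+365 (one year) → Sep 3, 2195 (941 left).
+366 (one year; includes Feb 29, 2196) → Sep 3, 2196 (575 left).
+365 (one year) → Sep 3, 2197 (210 left).
Sep has 30 days: +28 → Oct 1, 2197 (182 left).
Oct has 31 days: +31 → Nov 1, 2197 (151 left).
Nov has 30 days: +30 → Dec 1, 2197 (121 left).
Dec has 31 days: +31 → Jan 1, 2198 (90 left).
Jan has 31 days: +31 → Feb 1, 2198 (59 left).
Feb has 28 days: +28 → Mar 1, 2198 (31 left).
Mar has 31 days: +31 → Apr 1, 2198 (0 left).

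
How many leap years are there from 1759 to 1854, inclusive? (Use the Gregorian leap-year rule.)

Multiples of 4 in [1759,1854]: 24.
Of those, multiples of 100: 1 (not leap unless ÷400).
Multiples of 400: 0.
Leap years = 24 − 1 + 0 = 23.

23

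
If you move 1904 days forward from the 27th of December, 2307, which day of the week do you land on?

First find the weekday of Dec 27, 2307. Doomsday rule: the anchor day for the 2300s is Wednesday. For year 07: 7÷12 = 0 r 7, and 7÷4 = 1, so 0+7+1 = 8.
Wednesday + 8 ≡ Thursday — that's 2307's doomsday.
In December the doomsday date is Dec 12.
Dec 27 is 15 days after Dec 12; 15 mod 7 = 1, so Thursday + 1 = Friday.
1904 mod 7 = 0, so 1904 days after a Friday is Friday + 0 = Friday.

Friday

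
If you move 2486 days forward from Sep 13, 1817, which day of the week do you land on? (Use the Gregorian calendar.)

First find the weekday of Sep 13, 1817. Doomsday rule: the anchor day for the 1800s is Friday. For year 17: 17÷12 = 1 r 5, and 5÷4 = 1, so 1+5+1 = 7.
Friday + 7 ≡ Friday — that's 1817's doomsday.
In September the doomsday date is Sep 5.
Sep 13 is 8 days after Sep 5; 8 mod 7 = 1, so Friday + 1 = Saturday.
2486 mod 7 = 1, so 2486 days after a Saturday is Saturday + 1 = Sunday.

Sunday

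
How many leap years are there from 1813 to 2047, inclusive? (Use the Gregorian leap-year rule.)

57

Multiples of 4 in [1813,2047]: 58.
Of those, multiples of 100: 2 (not leap unless ÷400).
Multiples of 400: 1.
Leap years = 58 − 2 + 1 = 57.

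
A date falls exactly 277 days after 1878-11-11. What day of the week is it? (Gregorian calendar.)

Friday

Nov 11, 1878 is a Monday.
277 mod 7 = 4, so 277 days after a Monday is Monday + 4 = Friday.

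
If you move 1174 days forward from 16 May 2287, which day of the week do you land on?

Saturday

First find the weekday of May 16, 2287. Doomsday rule: the anchor day for the 2200s is Friday. For year 87: 87÷12 = 7 r 3, and 3÷4 = 0, so 7+3+0 = 10.
Friday + 10 ≡ Monday — that's 2287's doomsday.
In May the doomsday date is May 9.
May 16 is 7 days after May 9; 7 mod 7 = 0, so Monday + 0 = Monday.
1174 mod 7 = 5, so 1174 days after a Monday is Monday + 5 = Saturday.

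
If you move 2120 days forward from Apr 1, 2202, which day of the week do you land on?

Apr 1, 2202 is a Thursday.
2120 mod 7 = 6, so 2120 days after a Thursday is Thursday + 6 = Wednesday.

Wednesday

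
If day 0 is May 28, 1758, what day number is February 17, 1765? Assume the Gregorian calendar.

2457

May 28, 1758 → May 28, 1759: 365 days.
May 28, 1759 → May 28, 1760: 366 days (Feb 29, 1760 is in that span).
May 28, 1760 → May 28, 1761: 365 days.
May 28, 1761 → May 28, 1762: 365 days.
May 28, 1762 → May 28, 1763: 365 days.
May 28, 1763 → May 28, 1764: 366 days (Feb 29, 1764 is in that span).
May 28, 1764 → Jun 28, 1764: 31 days (May has 31).
Jun 28, 1764 → Jul 28, 1764: 30 days (June has 30).
Jul 28, 1764 → Aug 28, 1764: 31 days (July has 31).
Aug 28, 1764 → Sep 28, 1764: 31 days (August has 31).
Sep 28, 1764 → Oct 28, 1764: 30 days (September has 30).
Oct 28, 1764 → Nov 28, 1764: 31 days (October has 31).
Nov 28, 1764 → Dec 28, 1764: 30 days (November has 30).
Dec 28, 1764 → Jan 28, 1765: 31 days (December has 31).
Jan 28, 1765 → Feb 17, 1765: 20 days.
Total: 2457 days.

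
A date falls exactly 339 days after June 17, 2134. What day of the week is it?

Jun 17, 2134 is a Thursday.
339 mod 7 = 3, so 339 days after a Thursday is Thursday + 3 = Sunday.

Sunday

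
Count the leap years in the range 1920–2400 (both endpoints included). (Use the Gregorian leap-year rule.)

Multiples of 4 in [1920,2400]: 121.
Of those, multiples of 100: 5 (not leap unless ÷400).
Multiples of 400: 2.
Leap years = 121 − 5 + 2 = 118.

118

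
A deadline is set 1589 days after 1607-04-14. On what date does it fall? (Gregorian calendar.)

August 20, 1611

+366 (one year; includes Feb 29, 1608) → Apr 14, 1608 (1223 left).
+365 (one year) → Apr 14, 1609 (858 left).
+365 (one year) → Apr 14, 1610 (493 left).
+365 (one year) → Apr 14, 1611 (128 left).
Apr has 30 days: +17 → May 1, 1611 (111 left).
May has 31 days: +31 → Jun 1, 1611 (80 left).
Jun has 30 days: +30 → Jul 1, 1611 (50 left).
Jul has 31 days: +31 → Aug 1, 1611 (19 left).
+19 → Aug 20, 1611.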